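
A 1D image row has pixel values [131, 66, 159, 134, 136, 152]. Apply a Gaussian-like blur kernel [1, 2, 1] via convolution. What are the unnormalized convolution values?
Convolve image row [131, 66, 159, 134, 136, 152] with kernel [1, 2, 1]: y[0] = 131×1 = 131; y[1] = 131×2 + 66×1 = 328; y[2] = 131×1 + 66×2 + 159×1 = 422; y[3] = 66×1 + 159×2 + 134×1 = 518; y[4] = 159×1 + 134×2 + 136×1 = 563; y[5] = 134×1 + 136×2 + 152×1 = 558; y[6] = 136×1 + 152×2 = 440; y[7] = 152×1 = 152 → [131, 328, 422, 518, 563, 558, 440, 152]. Normalization factor = sum(kernel) = 4.

[131, 328, 422, 518, 563, 558, 440, 152]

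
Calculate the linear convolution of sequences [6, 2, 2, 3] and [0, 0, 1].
y[0] = 6×0 = 0; y[1] = 6×0 + 2×0 = 0; y[2] = 6×1 + 2×0 + 2×0 = 6; y[3] = 2×1 + 2×0 + 3×0 = 2; y[4] = 2×1 + 3×0 = 2; y[5] = 3×1 = 3

[0, 0, 6, 2, 2, 3]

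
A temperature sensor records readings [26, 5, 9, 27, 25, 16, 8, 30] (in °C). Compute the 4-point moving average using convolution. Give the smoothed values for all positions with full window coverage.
4-point moving average kernel = [1, 1, 1, 1]. Apply in 'valid' mode (full window coverage): avg[0] = (26 + 5 + 9 + 27) / 4 = 16.75; avg[1] = (5 + 9 + 27 + 25) / 4 = 16.5; avg[2] = (9 + 27 + 25 + 16) / 4 = 19.25; avg[3] = (27 + 25 + 16 + 8) / 4 = 19.0; avg[4] = (25 + 16 + 8 + 30) / 4 = 19.75. Smoothed values: [16.75, 16.5, 19.25, 19.0, 19.75]

[16.75, 16.5, 19.25, 19.0, 19.75]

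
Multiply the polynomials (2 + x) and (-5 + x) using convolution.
Ascending coefficients: a = [2, 1], b = [-5, 1]. c[0] = 2×-5 = -10; c[1] = 2×1 + 1×-5 = -3; c[2] = 1×1 = 1. Result coefficients: [-10, -3, 1] → -10 - 3x + x^2

-10 - 3x + x^2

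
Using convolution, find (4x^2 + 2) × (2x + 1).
Ascending coefficients: a = [2, 0, 4], b = [1, 2]. c[0] = 2×1 = 2; c[1] = 2×2 + 0×1 = 4; c[2] = 0×2 + 4×1 = 4; c[3] = 4×2 = 8. Result coefficients: [2, 4, 4, 8] → 8x^3 + 4x^2 + 4x + 2

8x^3 + 4x^2 + 4x + 2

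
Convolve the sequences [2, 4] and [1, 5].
y[0] = 2×1 = 2; y[1] = 2×5 + 4×1 = 14; y[2] = 4×5 = 20

[2, 14, 20]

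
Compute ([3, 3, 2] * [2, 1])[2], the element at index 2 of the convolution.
Use y[k] = Σ_i a[i]·b[k-i] at k=2. y[2] = 3×1 + 2×2 = 7

7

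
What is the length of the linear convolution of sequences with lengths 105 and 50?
Linear/full convolution length: m + n - 1 = 105 + 50 - 1 = 154

154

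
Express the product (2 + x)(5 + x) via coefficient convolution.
Ascending coefficients: a = [2, 1], b = [5, 1]. c[0] = 2×5 = 10; c[1] = 2×1 + 1×5 = 7; c[2] = 1×1 = 1. Result coefficients: [10, 7, 1] → 10 + 7x + x^2

10 + 7x + x^2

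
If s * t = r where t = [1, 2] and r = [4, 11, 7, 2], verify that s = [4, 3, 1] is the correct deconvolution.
Forward-compute [4, 3, 1] * [1, 2]: r[0] = 4×1 = 4; r[1] = 4×2 + 3×1 = 11; r[2] = 3×2 + 1×1 = 7; r[3] = 1×2 = 2 → [4, 11, 7, 2]. Matches given r = [4, 11, 7, 2], so verified.

Verified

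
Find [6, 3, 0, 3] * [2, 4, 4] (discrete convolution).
y[0] = 6×2 = 12; y[1] = 6×4 + 3×2 = 30; y[2] = 6×4 + 3×4 + 0×2 = 36; y[3] = 3×4 + 0×4 + 3×2 = 18; y[4] = 0×4 + 3×4 = 12; y[5] = 3×4 = 12

[12, 30, 36, 18, 12, 12]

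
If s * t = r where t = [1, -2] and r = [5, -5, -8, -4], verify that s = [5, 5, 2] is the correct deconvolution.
Forward-compute [5, 5, 2] * [1, -2]: r[0] = 5×1 = 5; r[1] = 5×-2 + 5×1 = -5; r[2] = 5×-2 + 2×1 = -8; r[3] = 2×-2 = -4 → [5, -5, -8, -4]. Matches given r = [5, -5, -8, -4], so verified.

Verified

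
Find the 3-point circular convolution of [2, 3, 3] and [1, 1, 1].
Use y[k] = Σ_j s[j]·t[(k-j) mod 3]. y[0] = 2×1 + 3×1 + 3×1 = 8; y[1] = 2×1 + 3×1 + 3×1 = 8; y[2] = 2×1 + 3×1 + 3×1 = 8. Result: [8, 8, 8]

[8, 8, 8]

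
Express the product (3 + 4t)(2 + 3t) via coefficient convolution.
Ascending coefficients: a = [3, 4], b = [2, 3]. c[0] = 3×2 = 6; c[1] = 3×3 + 4×2 = 17; c[2] = 4×3 = 12. Result coefficients: [6, 17, 12] → 6 + 17t + 12t^2

6 + 17t + 12t^2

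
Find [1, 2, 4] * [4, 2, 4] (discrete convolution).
y[0] = 1×4 = 4; y[1] = 1×2 + 2×4 = 10; y[2] = 1×4 + 2×2 + 4×4 = 24; y[3] = 2×4 + 4×2 = 16; y[4] = 4×4 = 16

[4, 10, 24, 16, 16]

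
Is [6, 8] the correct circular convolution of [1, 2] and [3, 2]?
Recompute circular convolution of [1, 2] and [3, 2]: y[0] = 1×3 + 2×2 = 7; y[1] = 1×2 + 2×3 = 8 → [7, 8]. Compare to given [6, 8]: they differ at index 0: given 6, correct 7, so answer: No

No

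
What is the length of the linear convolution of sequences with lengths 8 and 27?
Linear/full convolution length: m + n - 1 = 8 + 27 - 1 = 34

34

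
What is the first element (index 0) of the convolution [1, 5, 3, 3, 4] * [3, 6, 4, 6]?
Use y[k] = Σ_i a[i]·b[k-i] at k=0. y[0] = 1×3 = 3

3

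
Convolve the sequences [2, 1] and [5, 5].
y[0] = 2×5 = 10; y[1] = 2×5 + 1×5 = 15; y[2] = 1×5 = 5

[10, 15, 5]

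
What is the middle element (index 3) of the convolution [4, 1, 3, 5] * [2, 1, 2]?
Use y[k] = Σ_i a[i]·b[k-i] at k=3. y[3] = 1×2 + 3×1 + 5×2 = 15

15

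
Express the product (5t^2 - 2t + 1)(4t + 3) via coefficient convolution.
Ascending coefficients: a = [1, -2, 5], b = [3, 4]. c[0] = 1×3 = 3; c[1] = 1×4 + -2×3 = -2; c[2] = -2×4 + 5×3 = 7; c[3] = 5×4 = 20. Result coefficients: [3, -2, 7, 20] → 20t^3 + 7t^2 - 2t + 3

20t^3 + 7t^2 - 2t + 3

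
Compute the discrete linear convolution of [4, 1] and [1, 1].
y[0] = 4×1 = 4; y[1] = 4×1 + 1×1 = 5; y[2] = 1×1 = 1

[4, 5, 1]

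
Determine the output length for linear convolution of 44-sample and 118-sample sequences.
Linear/full convolution length: m + n - 1 = 44 + 118 - 1 = 161

161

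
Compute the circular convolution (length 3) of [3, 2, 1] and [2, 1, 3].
Use y[k] = Σ_j s[j]·t[(k-j) mod 3]. y[0] = 3×2 + 2×3 + 1×1 = 13; y[1] = 3×1 + 2×2 + 1×3 = 10; y[2] = 3×3 + 2×1 + 1×2 = 13. Result: [13, 10, 13]

[13, 10, 13]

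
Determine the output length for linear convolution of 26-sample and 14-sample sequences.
Linear/full convolution length: m + n - 1 = 26 + 14 - 1 = 39

39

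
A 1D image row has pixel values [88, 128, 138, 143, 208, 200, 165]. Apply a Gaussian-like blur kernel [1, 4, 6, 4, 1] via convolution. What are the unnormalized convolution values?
Convolve image row [88, 128, 138, 143, 208, 200, 165] with kernel [1, 4, 6, 4, 1]: y[0] = 88×1 = 88; y[1] = 88×4 + 128×1 = 480; y[2] = 88×6 + 128×4 + 138×1 = 1178; y[3] = 88×4 + 128×6 + 138×4 + 143×1 = 1815; y[4] = 88×1 + 128×4 + 138×6 + 143×4 + 208×1 = 2208; y[5] = 128×1 + 138×4 + 143×6 + 208×4 + 200×1 = 2570; y[6] = 138×1 + 143×4 + 208×6 + 200×4 + 165×1 = 2923; y[7] = 143×1 + 208×4 + 200×6 + 165×4 = 2835; y[8] = 208×1 + 200×4 + 165×6 = 1998; y[9] = 200×1 + 165×4 = 860; y[10] = 165×1 = 165 → [88, 480, 1178, 1815, 2208, 2570, 2923, 2835, 1998, 860, 165]. Normalization factor = sum(kernel) = 16.

[88, 480, 1178, 1815, 2208, 2570, 2923, 2835, 1998, 860, 165]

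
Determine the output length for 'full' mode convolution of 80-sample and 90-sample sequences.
Linear/full convolution length: m + n - 1 = 80 + 90 - 1 = 169

169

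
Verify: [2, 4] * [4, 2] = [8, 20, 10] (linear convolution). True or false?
Recompute linear convolution of [2, 4] and [4, 2]: y[0] = 2×4 = 8; y[1] = 2×2 + 4×4 = 20; y[2] = 4×2 = 8 → [8, 20, 8]. Compare to given [8, 20, 10]: they differ at index 2: given 10, correct 8, so answer: No

No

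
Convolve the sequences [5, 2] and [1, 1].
y[0] = 5×1 = 5; y[1] = 5×1 + 2×1 = 7; y[2] = 2×1 = 2

[5, 7, 2]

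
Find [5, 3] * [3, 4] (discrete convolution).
y[0] = 5×3 = 15; y[1] = 5×4 + 3×3 = 29; y[2] = 3×4 = 12

[15, 29, 12]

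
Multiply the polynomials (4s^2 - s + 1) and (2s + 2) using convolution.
Ascending coefficients: a = [1, -1, 4], b = [2, 2]. c[0] = 1×2 = 2; c[1] = 1×2 + -1×2 = 0; c[2] = -1×2 + 4×2 = 6; c[3] = 4×2 = 8. Result coefficients: [2, 0, 6, 8] → 8s^3 + 6s^2 + 2

8s^3 + 6s^2 + 2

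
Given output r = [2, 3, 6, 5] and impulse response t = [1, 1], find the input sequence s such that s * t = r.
Deconvolve r=[2, 3, 6, 5] by t=[1, 1]. Since t[0]=1, solve forward: s[0] = r[0] / 1 = 2; s[1] = (r[1] - 2×1) / 1 = 1; s[2] = (r[2] - 1×1) / 1 = 5. So s = [2, 1, 5]. Check by forward convolution: r[0] = 2×1 = 2; r[1] = 2×1 + 1×1 = 3; r[2] = 1×1 + 5×1 = 6; r[3] = 5×1 = 5

[2, 1, 5]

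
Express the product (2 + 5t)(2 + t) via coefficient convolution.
Ascending coefficients: a = [2, 5], b = [2, 1]. c[0] = 2×2 = 4; c[1] = 2×1 + 5×2 = 12; c[2] = 5×1 = 5. Result coefficients: [4, 12, 5] → 4 + 12t + 5t^2

4 + 12t + 5t^2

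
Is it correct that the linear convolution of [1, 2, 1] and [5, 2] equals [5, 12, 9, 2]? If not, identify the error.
Recompute linear convolution of [1, 2, 1] and [5, 2]: y[0] = 1×5 = 5; y[1] = 1×2 + 2×5 = 12; y[2] = 2×2 + 1×5 = 9; y[3] = 1×2 = 2 → [5, 12, 9, 2]. Given [5, 12, 9, 2] matches, so answer: Yes

Yes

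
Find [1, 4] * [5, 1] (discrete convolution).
y[0] = 1×5 = 5; y[1] = 1×1 + 4×5 = 21; y[2] = 4×1 = 4

[5, 21, 4]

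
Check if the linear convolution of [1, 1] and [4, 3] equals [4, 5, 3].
Recompute linear convolution of [1, 1] and [4, 3]: y[0] = 1×4 = 4; y[1] = 1×3 + 1×4 = 7; y[2] = 1×3 = 3 → [4, 7, 3]. Compare to given [4, 5, 3]: they differ at index 1: given 5, correct 7, so answer: No

No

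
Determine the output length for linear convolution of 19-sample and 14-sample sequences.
Linear/full convolution length: m + n - 1 = 19 + 14 - 1 = 32

32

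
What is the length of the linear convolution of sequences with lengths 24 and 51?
Linear/full convolution length: m + n - 1 = 24 + 51 - 1 = 74

74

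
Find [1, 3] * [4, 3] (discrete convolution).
y[0] = 1×4 = 4; y[1] = 1×3 + 3×4 = 15; y[2] = 3×3 = 9

[4, 15, 9]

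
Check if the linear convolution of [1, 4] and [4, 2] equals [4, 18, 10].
Recompute linear convolution of [1, 4] and [4, 2]: y[0] = 1×4 = 4; y[1] = 1×2 + 4×4 = 18; y[2] = 4×2 = 8 → [4, 18, 8]. Compare to given [4, 18, 10]: they differ at index 2: given 10, correct 8, so answer: No

No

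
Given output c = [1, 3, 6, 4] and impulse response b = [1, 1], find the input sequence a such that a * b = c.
Deconvolve c=[1, 3, 6, 4] by b=[1, 1]. Since b[0]=1, solve forward: a[0] = c[0] / 1 = 1; a[1] = (c[1] - 1×1) / 1 = 2; a[2] = (c[2] - 2×1) / 1 = 4. So a = [1, 2, 4]. Check by forward convolution: c[0] = 1×1 = 1; c[1] = 1×1 + 2×1 = 3; c[2] = 2×1 + 4×1 = 6; c[3] = 4×1 = 4

[1, 2, 4]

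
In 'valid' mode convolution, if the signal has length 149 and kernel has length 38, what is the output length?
'Valid' mode counts only positions where the kernel fully overlaps the signal: m - n + 1 = 149 - 38 + 1 = 112

112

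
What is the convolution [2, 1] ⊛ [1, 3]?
y[0] = 2×1 = 2; y[1] = 2×3 + 1×1 = 7; y[2] = 1×3 = 3

[2, 7, 3]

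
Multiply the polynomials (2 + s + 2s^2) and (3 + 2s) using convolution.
Ascending coefficients: a = [2, 1, 2], b = [3, 2]. c[0] = 2×3 = 6; c[1] = 2×2 + 1×3 = 7; c[2] = 1×2 + 2×3 = 8; c[3] = 2×2 = 4. Result coefficients: [6, 7, 8, 4] → 6 + 7s + 8s^2 + 4s^3

6 + 7s + 8s^2 + 4s^3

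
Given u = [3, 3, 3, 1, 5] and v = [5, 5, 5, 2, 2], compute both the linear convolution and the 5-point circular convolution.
Linear: y_lin[0] = 3×5 = 15; y_lin[1] = 3×5 + 3×5 = 30; y_lin[2] = 3×5 + 3×5 + 3×5 = 45; y_lin[3] = 3×2 + 3×5 + 3×5 + 1×5 = 41; y_lin[4] = 3×2 + 3×2 + 3×5 + 1×5 + 5×5 = 57; y_lin[5] = 3×2 + 3×2 + 1×5 + 5×5 = 42; y_lin[6] = 3×2 + 1×2 + 5×5 = 33; y_lin[7] = 1×2 + 5×2 = 12; y_lin[8] = 5×2 = 10 → [15, 30, 45, 41, 57, 42, 33, 12, 10]. Circular (length 5): y[0] = 3×5 + 3×2 + 3×2 + 1×5 + 5×5 = 57; y[1] = 3×5 + 3×5 + 3×2 + 1×2 + 5×5 = 63; y[2] = 3×5 + 3×5 + 3×5 + 1×2 + 5×2 = 57; y[3] = 3×2 + 3×5 + 3×5 + 1×5 + 5×2 = 51; y[4] = 3×2 + 3×2 + 3×5 + 1×5 + 5×5 = 57 → [57, 63, 57, 51, 57]

Linear: [15, 30, 45, 41, 57, 42, 33, 12, 10], Circular: [57, 63, 57, 51, 57]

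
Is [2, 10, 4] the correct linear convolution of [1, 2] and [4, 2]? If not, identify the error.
Recompute linear convolution of [1, 2] and [4, 2]: y[0] = 1×4 = 4; y[1] = 1×2 + 2×4 = 10; y[2] = 2×2 = 4 → [4, 10, 4]. Compare to given [2, 10, 4]: they differ at index 0: given 2, correct 4, so answer: No

No. Error at index 0: given 2, correct 4.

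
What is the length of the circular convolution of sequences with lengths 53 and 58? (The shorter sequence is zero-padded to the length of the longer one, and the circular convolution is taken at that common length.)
Circular convolution (zero-padding the shorter input) has length max(m, n) = max(53, 58) = 58

58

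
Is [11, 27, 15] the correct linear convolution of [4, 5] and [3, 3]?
Recompute linear convolution of [4, 5] and [3, 3]: y[0] = 4×3 = 12; y[1] = 4×3 + 5×3 = 27; y[2] = 5×3 = 15 → [12, 27, 15]. Compare to given [11, 27, 15]: they differ at index 0: given 11, correct 12, so answer: No

No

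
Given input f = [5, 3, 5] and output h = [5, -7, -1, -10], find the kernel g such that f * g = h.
Output length 4 = len(f) + len(g) - 1 ⇒ len(g) = 2. Solve g forward using g[k] = (h[k] - Σ_{i≥1} f[i]·g[k-i]) / f[0]: g[0] = h[0] / f[0] = 5 / 5 = 1; g[1] = (h[1] - 3×1) / f[0] = (-7 - 3×1) / 5 = -2. So g = [1, -2]. Forward-check [5, 3, 5] * [1, -2]: h[0] = 5×1 = 5; h[1] = 5×-2 + 3×1 = -7; h[2] = 3×-2 + 5×1 = -1; h[3] = 5×-2 = -10 → [5, -7, -1, -10] ✓

[1, -2]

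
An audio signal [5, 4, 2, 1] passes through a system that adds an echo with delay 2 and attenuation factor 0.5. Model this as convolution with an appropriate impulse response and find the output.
Direct-path + delayed-attenuated-path model → impulse response h = [1, 0, 0.5] (1 at lag 0, 0.5 at lag 2). Output y[n] = x[n] + 0.5·x[n - 2] (with x[n] = 0 outside 0..3): y[0] = 5 + 0.5×0 = 5; y[1] = 4 + 0.5×0 = 4; y[2] = 2 + 0.5×5 = 4.5; y[3] = 1 + 0.5×4 = 3.0; y[4] = 0 + 0.5×2 = 1.0; y[5] = 0 + 0.5×1 = 0.5. So y = [5, 4, 4.5, 3.0, 1.0, 0.5]

[5, 4, 4.5, 3.0, 1.0, 0.5]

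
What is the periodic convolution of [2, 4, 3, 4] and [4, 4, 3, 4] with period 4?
Use y[k] = Σ_j f[j]·g[(k-j) mod 4]. y[0] = 2×4 + 4×4 + 3×3 + 4×4 = 49; y[1] = 2×4 + 4×4 + 3×4 + 4×3 = 48; y[2] = 2×3 + 4×4 + 3×4 + 4×4 = 50; y[3] = 2×4 + 4×3 + 3×4 + 4×4 = 48. Result: [49, 48, 50, 48]

[49, 48, 50, 48]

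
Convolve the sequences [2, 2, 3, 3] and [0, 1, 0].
y[0] = 2×0 = 0; y[1] = 2×1 + 2×0 = 2; y[2] = 2×0 + 2×1 + 3×0 = 2; y[3] = 2×0 + 3×1 + 3×0 = 3; y[4] = 3×0 + 3×1 = 3; y[5] = 3×0 = 0

[0, 2, 2, 3, 3, 0]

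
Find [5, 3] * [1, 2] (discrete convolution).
y[0] = 5×1 = 5; y[1] = 5×2 + 3×1 = 13; y[2] = 3×2 = 6

[5, 13, 6]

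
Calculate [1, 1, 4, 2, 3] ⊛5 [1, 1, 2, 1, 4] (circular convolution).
Use y[k] = Σ_j x[j]·h[(k-j) mod 5]. y[0] = 1×1 + 1×4 + 4×1 + 2×2 + 3×1 = 16; y[1] = 1×1 + 1×1 + 4×4 + 2×1 + 3×2 = 26; y[2] = 1×2 + 1×1 + 4×1 + 2×4 + 3×1 = 18; y[3] = 1×1 + 1×2 + 4×1 + 2×1 + 3×4 = 21; y[4] = 1×4 + 1×1 + 4×2 + 2×1 + 3×1 = 18. Result: [16, 26, 18, 21, 18]

[16, 26, 18, 21, 18]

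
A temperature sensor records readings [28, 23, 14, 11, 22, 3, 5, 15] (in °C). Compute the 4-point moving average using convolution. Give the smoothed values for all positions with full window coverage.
4-point moving average kernel = [1, 1, 1, 1]. Apply in 'valid' mode (full window coverage): avg[0] = (28 + 23 + 14 + 11) / 4 = 19.0; avg[1] = (23 + 14 + 11 + 22) / 4 = 17.5; avg[2] = (14 + 11 + 22 + 3) / 4 = 12.5; avg[3] = (11 + 22 + 3 + 5) / 4 = 10.25; avg[4] = (22 + 3 + 5 + 15) / 4 = 11.25. Smoothed values: [19.0, 17.5, 12.5, 10.25, 11.25]

[19.0, 17.5, 12.5, 10.25, 11.25]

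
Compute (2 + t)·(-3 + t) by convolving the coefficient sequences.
Ascending coefficients: a = [2, 1], b = [-3, 1]. c[0] = 2×-3 = -6; c[1] = 2×1 + 1×-3 = -1; c[2] = 1×1 = 1. Result coefficients: [-6, -1, 1] → -6 - t + t^2

-6 - t + t^2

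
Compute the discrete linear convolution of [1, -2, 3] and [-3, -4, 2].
y[0] = 1×-3 = -3; y[1] = 1×-4 + -2×-3 = 2; y[2] = 1×2 + -2×-4 + 3×-3 = 1; y[3] = -2×2 + 3×-4 = -16; y[4] = 3×2 = 6

[-3, 2, 1, -16, 6]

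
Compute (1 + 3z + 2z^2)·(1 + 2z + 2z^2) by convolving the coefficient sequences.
Ascending coefficients: a = [1, 3, 2], b = [1, 2, 2]. c[0] = 1×1 = 1; c[1] = 1×2 + 3×1 = 5; c[2] = 1×2 + 3×2 + 2×1 = 10; c[3] = 3×2 + 2×2 = 10; c[4] = 2×2 = 4. Result coefficients: [1, 5, 10, 10, 4] → 1 + 5z + 10z^2 + 10z^3 + 4z^4

1 + 5z + 10z^2 + 10z^3 + 4z^4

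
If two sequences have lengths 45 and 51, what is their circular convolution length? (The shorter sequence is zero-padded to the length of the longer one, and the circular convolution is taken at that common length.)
Circular convolution (zero-padding the shorter input) has length max(m, n) = max(45, 51) = 51

51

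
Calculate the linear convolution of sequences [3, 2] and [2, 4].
y[0] = 3×2 = 6; y[1] = 3×4 + 2×2 = 16; y[2] = 2×4 = 8

[6, 16, 8]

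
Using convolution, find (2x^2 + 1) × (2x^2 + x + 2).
Ascending coefficients: a = [1, 0, 2], b = [2, 1, 2]. c[0] = 1×2 = 2; c[1] = 1×1 + 0×2 = 1; c[2] = 1×2 + 0×1 + 2×2 = 6; c[3] = 0×2 + 2×1 = 2; c[4] = 2×2 = 4. Result coefficients: [2, 1, 6, 2, 4] → 4x^4 + 2x^3 + 6x^2 + x + 2

4x^4 + 2x^3 + 6x^2 + x + 2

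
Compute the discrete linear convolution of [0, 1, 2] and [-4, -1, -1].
y[0] = 0×-4 = 0; y[1] = 0×-1 + 1×-4 = -4; y[2] = 0×-1 + 1×-1 + 2×-4 = -9; y[3] = 1×-1 + 2×-1 = -3; y[4] = 2×-1 = -2

[0, -4, -9, -3, -2]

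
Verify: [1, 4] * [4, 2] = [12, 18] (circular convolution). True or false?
Recompute circular convolution of [1, 4] and [4, 2]: y[0] = 1×4 + 4×2 = 12; y[1] = 1×2 + 4×4 = 18 → [12, 18]. Given [12, 18] matches, so answer: Yes

Yes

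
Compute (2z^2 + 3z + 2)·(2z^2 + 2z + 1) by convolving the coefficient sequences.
Ascending coefficients: a = [2, 3, 2], b = [1, 2, 2]. c[0] = 2×1 = 2; c[1] = 2×2 + 3×1 = 7; c[2] = 2×2 + 3×2 + 2×1 = 12; c[3] = 3×2 + 2×2 = 10; c[4] = 2×2 = 4. Result coefficients: [2, 7, 12, 10, 4] → 4z^4 + 10z^3 + 12z^2 + 7z + 2

4z^4 + 10z^3 + 12z^2 + 7z + 2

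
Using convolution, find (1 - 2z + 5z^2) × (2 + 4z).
Ascending coefficients: a = [1, -2, 5], b = [2, 4]. c[0] = 1×2 = 2; c[1] = 1×4 + -2×2 = 0; c[2] = -2×4 + 5×2 = 2; c[3] = 5×4 = 20. Result coefficients: [2, 0, 2, 20] → 2 + 2z^2 + 20z^3

2 + 2z^2 + 20z^3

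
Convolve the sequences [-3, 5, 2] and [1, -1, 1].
y[0] = -3×1 = -3; y[1] = -3×-1 + 5×1 = 8; y[2] = -3×1 + 5×-1 + 2×1 = -6; y[3] = 5×1 + 2×-1 = 3; y[4] = 2×1 = 2

[-3, 8, -6, 3, 2]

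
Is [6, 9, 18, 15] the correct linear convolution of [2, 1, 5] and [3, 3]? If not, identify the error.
Recompute linear convolution of [2, 1, 5] and [3, 3]: y[0] = 2×3 = 6; y[1] = 2×3 + 1×3 = 9; y[2] = 1×3 + 5×3 = 18; y[3] = 5×3 = 15 → [6, 9, 18, 15]. Given [6, 9, 18, 15] matches, so answer: Yes

Yes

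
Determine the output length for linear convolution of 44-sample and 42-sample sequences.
Linear/full convolution length: m + n - 1 = 44 + 42 - 1 = 85

85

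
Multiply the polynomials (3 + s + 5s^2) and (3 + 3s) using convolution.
Ascending coefficients: a = [3, 1, 5], b = [3, 3]. c[0] = 3×3 = 9; c[1] = 3×3 + 1×3 = 12; c[2] = 1×3 + 5×3 = 18; c[3] = 5×3 = 15. Result coefficients: [9, 12, 18, 15] → 9 + 12s + 18s^2 + 15s^3

9 + 12s + 18s^2 + 15s^3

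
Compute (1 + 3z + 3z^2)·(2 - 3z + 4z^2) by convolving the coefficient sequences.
Ascending coefficients: a = [1, 3, 3], b = [2, -3, 4]. c[0] = 1×2 = 2; c[1] = 1×-3 + 3×2 = 3; c[2] = 1×4 + 3×-3 + 3×2 = 1; c[3] = 3×4 + 3×-3 = 3; c[4] = 3×4 = 12. Result coefficients: [2, 3, 1, 3, 12] → 2 + 3z + z^2 + 3z^3 + 12z^4

2 + 3z + z^2 + 3z^3 + 12z^4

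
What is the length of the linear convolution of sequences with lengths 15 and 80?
Linear/full convolution length: m + n - 1 = 15 + 80 - 1 = 94

94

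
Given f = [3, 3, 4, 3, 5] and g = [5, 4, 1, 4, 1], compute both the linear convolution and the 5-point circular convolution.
Linear: y_lin[0] = 3×5 = 15; y_lin[1] = 3×4 + 3×5 = 27; y_lin[2] = 3×1 + 3×4 + 4×5 = 35; y_lin[3] = 3×4 + 3×1 + 4×4 + 3×5 = 46; y_lin[4] = 3×1 + 3×4 + 4×1 + 3×4 + 5×5 = 56; y_lin[5] = 3×1 + 4×4 + 3×1 + 5×4 = 42; y_lin[6] = 4×1 + 3×4 + 5×1 = 21; y_lin[7] = 3×1 + 5×4 = 23; y_lin[8] = 5×1 = 5 → [15, 27, 35, 46, 56, 42, 21, 23, 5]. Circular (length 5): y[0] = 3×5 + 3×1 + 4×4 + 3×1 + 5×4 = 57; y[1] = 3×4 + 3×5 + 4×1 + 3×4 + 5×1 = 48; y[2] = 3×1 + 3×4 + 4×5 + 3×1 + 5×4 = 58; y[3] = 3×4 + 3×1 + 4×4 + 3×5 + 5×1 = 51; y[4] = 3×1 + 3×4 + 4×1 + 3×4 + 5×5 = 56 → [57, 48, 58, 51, 56]

Linear: [15, 27, 35, 46, 56, 42, 21, 23, 5], Circular: [57, 48, 58, 51, 56]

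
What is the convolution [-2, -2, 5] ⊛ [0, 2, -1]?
y[0] = -2×0 = 0; y[1] = -2×2 + -2×0 = -4; y[2] = -2×-1 + -2×2 + 5×0 = -2; y[3] = -2×-1 + 5×2 = 12; y[4] = 5×-1 = -5

[0, -4, -2, 12, -5]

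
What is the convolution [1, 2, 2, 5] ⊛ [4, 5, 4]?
y[0] = 1×4 = 4; y[1] = 1×5 + 2×4 = 13; y[2] = 1×4 + 2×5 + 2×4 = 22; y[3] = 2×4 + 2×5 + 5×4 = 38; y[4] = 2×4 + 5×5 = 33; y[5] = 5×4 = 20

[4, 13, 22, 38, 33, 20]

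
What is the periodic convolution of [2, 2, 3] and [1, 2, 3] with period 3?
Use y[k] = Σ_j x[j]·h[(k-j) mod 3]. y[0] = 2×1 + 2×3 + 3×2 = 14; y[1] = 2×2 + 2×1 + 3×3 = 15; y[2] = 2×3 + 2×2 + 3×1 = 13. Result: [14, 15, 13]

[14, 15, 13]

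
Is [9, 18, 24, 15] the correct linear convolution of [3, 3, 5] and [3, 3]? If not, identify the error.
Recompute linear convolution of [3, 3, 5] and [3, 3]: y[0] = 3×3 = 9; y[1] = 3×3 + 3×3 = 18; y[2] = 3×3 + 5×3 = 24; y[3] = 5×3 = 15 → [9, 18, 24, 15]. Given [9, 18, 24, 15] matches, so answer: Yes

Yes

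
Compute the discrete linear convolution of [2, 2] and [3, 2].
y[0] = 2×3 = 6; y[1] = 2×2 + 2×3 = 10; y[2] = 2×2 = 4

[6, 10, 4]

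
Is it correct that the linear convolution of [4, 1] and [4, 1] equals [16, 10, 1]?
Recompute linear convolution of [4, 1] and [4, 1]: y[0] = 4×4 = 16; y[1] = 4×1 + 1×4 = 8; y[2] = 1×1 = 1 → [16, 8, 1]. Compare to given [16, 10, 1]: they differ at index 1: given 10, correct 8, so answer: No

No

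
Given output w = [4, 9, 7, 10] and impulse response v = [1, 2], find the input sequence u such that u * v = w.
Deconvolve w=[4, 9, 7, 10] by v=[1, 2]. Since v[0]=1, solve forward: u[0] = w[0] / 1 = 4; u[1] = (w[1] - 4×2) / 1 = 1; u[2] = (w[2] - 1×2) / 1 = 5. So u = [4, 1, 5]. Check by forward convolution: w[0] = 4×1 = 4; w[1] = 4×2 + 1×1 = 9; w[2] = 1×2 + 5×1 = 7; w[3] = 5×2 = 10

[4, 1, 5]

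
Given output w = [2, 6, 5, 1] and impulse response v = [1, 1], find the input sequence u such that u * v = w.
Deconvolve w=[2, 6, 5, 1] by v=[1, 1]. Since v[0]=1, solve forward: u[0] = w[0] / 1 = 2; u[1] = (w[1] - 2×1) / 1 = 4; u[2] = (w[2] - 4×1) / 1 = 1. So u = [2, 4, 1]. Check by forward convolution: w[0] = 2×1 = 2; w[1] = 2×1 + 4×1 = 6; w[2] = 4×1 + 1×1 = 5; w[3] = 1×1 = 1

[2, 4, 1]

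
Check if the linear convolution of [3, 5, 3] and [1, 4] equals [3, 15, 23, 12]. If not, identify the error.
Recompute linear convolution of [3, 5, 3] and [1, 4]: y[0] = 3×1 = 3; y[1] = 3×4 + 5×1 = 17; y[2] = 5×4 + 3×1 = 23; y[3] = 3×4 = 12 → [3, 17, 23, 12]. Compare to given [3, 15, 23, 12]: they differ at index 1: given 15, correct 17, so answer: No

No. Error at index 1: given 15, correct 17.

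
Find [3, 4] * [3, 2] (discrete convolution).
y[0] = 3×3 = 9; y[1] = 3×2 + 4×3 = 18; y[2] = 4×2 = 8

[9, 18, 8]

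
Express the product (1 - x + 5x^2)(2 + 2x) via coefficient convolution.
Ascending coefficients: a = [1, -1, 5], b = [2, 2]. c[0] = 1×2 = 2; c[1] = 1×2 + -1×2 = 0; c[2] = -1×2 + 5×2 = 8; c[3] = 5×2 = 10. Result coefficients: [2, 0, 8, 10] → 2 + 8x^2 + 10x^3

2 + 8x^2 + 10x^3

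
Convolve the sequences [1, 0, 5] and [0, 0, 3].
y[0] = 1×0 = 0; y[1] = 1×0 + 0×0 = 0; y[2] = 1×3 + 0×0 + 5×0 = 3; y[3] = 0×3 + 5×0 = 0; y[4] = 5×3 = 15

[0, 0, 3, 0, 15]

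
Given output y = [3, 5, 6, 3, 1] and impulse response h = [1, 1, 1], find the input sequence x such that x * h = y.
Deconvolve y=[3, 5, 6, 3, 1] by h=[1, 1, 1]. Since h[0]=1, solve forward: x[0] = y[0] / 1 = 3; x[1] = (y[1] - 3×1) / 1 = 2; x[2] = (y[2] - 2×1 - 3×1) / 1 = 1. So x = [3, 2, 1]. Check by forward convolution: y[0] = 3×1 = 3; y[1] = 3×1 + 2×1 = 5; y[2] = 3×1 + 2×1 + 1×1 = 6; y[3] = 2×1 + 1×1 = 3; y[4] = 1×1 = 1

[3, 2, 1]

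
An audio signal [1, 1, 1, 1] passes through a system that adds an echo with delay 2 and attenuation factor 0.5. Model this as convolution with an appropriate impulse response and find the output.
Direct-path + delayed-attenuated-path model → impulse response h = [1, 0, 0.5] (1 at lag 0, 0.5 at lag 2). Output y[n] = x[n] + 0.5·x[n - 2] (with x[n] = 0 outside 0..3): y[0] = 1 + 0.5×0 = 1; y[1] = 1 + 0.5×0 = 1; y[2] = 1 + 0.5×1 = 1.5; y[3] = 1 + 0.5×1 = 1.5; y[4] = 0 + 0.5×1 = 0.5; y[5] = 0 + 0.5×1 = 0.5. So y = [1, 1, 1.5, 1.5, 0.5, 0.5]

[1, 1, 1.5, 1.5, 0.5, 0.5]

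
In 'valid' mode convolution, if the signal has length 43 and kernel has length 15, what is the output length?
'Valid' mode counts only positions where the kernel fully overlaps the signal: m - n + 1 = 43 - 15 + 1 = 29

29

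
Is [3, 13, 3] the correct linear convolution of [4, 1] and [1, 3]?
Recompute linear convolution of [4, 1] and [1, 3]: y[0] = 4×1 = 4; y[1] = 4×3 + 1×1 = 13; y[2] = 1×3 = 3 → [4, 13, 3]. Compare to given [3, 13, 3]: they differ at index 0: given 3, correct 4, so answer: No

No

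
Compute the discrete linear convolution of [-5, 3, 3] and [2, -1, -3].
y[0] = -5×2 = -10; y[1] = -5×-1 + 3×2 = 11; y[2] = -5×-3 + 3×-1 + 3×2 = 18; y[3] = 3×-3 + 3×-1 = -12; y[4] = 3×-3 = -9

[-10, 11, 18, -12, -9]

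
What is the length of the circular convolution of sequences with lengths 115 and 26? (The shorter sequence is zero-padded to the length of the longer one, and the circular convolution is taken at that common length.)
Circular convolution (zero-padding the shorter input) has length max(m, n) = max(115, 26) = 115

115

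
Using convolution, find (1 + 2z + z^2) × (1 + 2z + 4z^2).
Ascending coefficients: a = [1, 2, 1], b = [1, 2, 4]. c[0] = 1×1 = 1; c[1] = 1×2 + 2×1 = 4; c[2] = 1×4 + 2×2 + 1×1 = 9; c[3] = 2×4 + 1×2 = 10; c[4] = 1×4 = 4. Result coefficients: [1, 4, 9, 10, 4] → 1 + 4z + 9z^2 + 10z^3 + 4z^4

1 + 4z + 9z^2 + 10z^3 + 4z^4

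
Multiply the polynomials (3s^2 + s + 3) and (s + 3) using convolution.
Ascending coefficients: a = [3, 1, 3], b = [3, 1]. c[0] = 3×3 = 9; c[1] = 3×1 + 1×3 = 6; c[2] = 1×1 + 3×3 = 10; c[3] = 3×1 = 3. Result coefficients: [9, 6, 10, 3] → 3s^3 + 10s^2 + 6s + 9

3s^3 + 10s^2 + 6s + 9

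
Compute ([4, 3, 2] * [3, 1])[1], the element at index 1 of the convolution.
Use y[k] = Σ_i a[i]·b[k-i] at k=1. y[1] = 4×1 + 3×3 = 13

13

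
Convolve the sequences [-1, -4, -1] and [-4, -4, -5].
y[0] = -1×-4 = 4; y[1] = -1×-4 + -4×-4 = 20; y[2] = -1×-5 + -4×-4 + -1×-4 = 25; y[3] = -4×-5 + -1×-4 = 24; y[4] = -1×-5 = 5

[4, 20, 25, 24, 5]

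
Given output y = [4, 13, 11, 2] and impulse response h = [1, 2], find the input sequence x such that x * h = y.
Deconvolve y=[4, 13, 11, 2] by h=[1, 2]. Since h[0]=1, solve forward: x[0] = y[0] / 1 = 4; x[1] = (y[1] - 4×2) / 1 = 5; x[2] = (y[2] - 5×2) / 1 = 1. So x = [4, 5, 1]. Check by forward convolution: y[0] = 4×1 = 4; y[1] = 4×2 + 5×1 = 13; y[2] = 5×2 + 1×1 = 11; y[3] = 1×2 = 2

[4, 5, 1]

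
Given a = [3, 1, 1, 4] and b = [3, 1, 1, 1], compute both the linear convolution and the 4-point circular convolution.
Linear: y_lin[0] = 3×3 = 9; y_lin[1] = 3×1 + 1×3 = 6; y_lin[2] = 3×1 + 1×1 + 1×3 = 7; y_lin[3] = 3×1 + 1×1 + 1×1 + 4×3 = 17; y_lin[4] = 1×1 + 1×1 + 4×1 = 6; y_lin[5] = 1×1 + 4×1 = 5; y_lin[6] = 4×1 = 4 → [9, 6, 7, 17, 6, 5, 4]. Circular (length 4): y[0] = 3×3 + 1×1 + 1×1 + 4×1 = 15; y[1] = 3×1 + 1×3 + 1×1 + 4×1 = 11; y[2] = 3×1 + 1×1 + 1×3 + 4×1 = 11; y[3] = 3×1 + 1×1 + 1×1 + 4×3 = 17 → [15, 11, 11, 17]

Linear: [9, 6, 7, 17, 6, 5, 4], Circular: [15, 11, 11, 17]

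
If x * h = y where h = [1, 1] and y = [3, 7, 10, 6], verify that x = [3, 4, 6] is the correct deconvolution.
Forward-compute [3, 4, 6] * [1, 1]: y[0] = 3×1 = 3; y[1] = 3×1 + 4×1 = 7; y[2] = 4×1 + 6×1 = 10; y[3] = 6×1 = 6 → [3, 7, 10, 6]. Matches given y = [3, 7, 10, 6], so verified.

Verified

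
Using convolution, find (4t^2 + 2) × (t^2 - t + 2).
Ascending coefficients: a = [2, 0, 4], b = [2, -1, 1]. c[0] = 2×2 = 4; c[1] = 2×-1 + 0×2 = -2; c[2] = 2×1 + 0×-1 + 4×2 = 10; c[3] = 0×1 + 4×-1 = -4; c[4] = 4×1 = 4. Result coefficients: [4, -2, 10, -4, 4] → 4t^4 - 4t^3 + 10t^2 - 2t + 4

4t^4 - 4t^3 + 10t^2 - 2t + 4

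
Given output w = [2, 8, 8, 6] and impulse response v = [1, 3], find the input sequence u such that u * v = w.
Deconvolve w=[2, 8, 8, 6] by v=[1, 3]. Since v[0]=1, solve forward: u[0] = w[0] / 1 = 2; u[1] = (w[1] - 2×3) / 1 = 2; u[2] = (w[2] - 2×3) / 1 = 2. So u = [2, 2, 2]. Check by forward convolution: w[0] = 2×1 = 2; w[1] = 2×3 + 2×1 = 8; w[2] = 2×3 + 2×1 = 8; w[3] = 2×3 = 6

[2, 2, 2]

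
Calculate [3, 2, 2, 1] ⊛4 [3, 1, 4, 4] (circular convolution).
Use y[k] = Σ_j s[j]·t[(k-j) mod 4]. y[0] = 3×3 + 2×4 + 2×4 + 1×1 = 26; y[1] = 3×1 + 2×3 + 2×4 + 1×4 = 21; y[2] = 3×4 + 2×1 + 2×3 + 1×4 = 24; y[3] = 3×4 + 2×4 + 2×1 + 1×3 = 25. Result: [26, 21, 24, 25]

[26, 21, 24, 25]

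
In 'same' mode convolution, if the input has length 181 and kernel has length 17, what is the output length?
'Same' mode returns an output with the same length as the input: 181

181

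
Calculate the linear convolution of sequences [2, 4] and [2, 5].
y[0] = 2×2 = 4; y[1] = 2×5 + 4×2 = 18; y[2] = 4×5 = 20

[4, 18, 20]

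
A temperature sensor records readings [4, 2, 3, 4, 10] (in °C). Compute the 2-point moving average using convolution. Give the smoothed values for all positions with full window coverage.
2-point moving average kernel = [1, 1]. Apply in 'valid' mode (full window coverage): avg[0] = (4 + 2) / 2 = 3.0; avg[1] = (2 + 3) / 2 = 2.5; avg[2] = (3 + 4) / 2 = 3.5; avg[3] = (4 + 10) / 2 = 7.0. Smoothed values: [3.0, 2.5, 3.5, 7.0]

[3.0, 2.5, 3.5, 7.0]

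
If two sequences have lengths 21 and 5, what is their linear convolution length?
Linear/full convolution length: m + n - 1 = 21 + 5 - 1 = 25

25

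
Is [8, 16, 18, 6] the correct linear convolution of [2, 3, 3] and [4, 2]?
Recompute linear convolution of [2, 3, 3] and [4, 2]: y[0] = 2×4 = 8; y[1] = 2×2 + 3×4 = 16; y[2] = 3×2 + 3×4 = 18; y[3] = 3×2 = 6 → [8, 16, 18, 6]. Given [8, 16, 18, 6] matches, so answer: Yes

Yes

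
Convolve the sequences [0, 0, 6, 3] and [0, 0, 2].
y[0] = 0×0 = 0; y[1] = 0×0 + 0×0 = 0; y[2] = 0×2 + 0×0 + 6×0 = 0; y[3] = 0×2 + 6×0 + 3×0 = 0; y[4] = 6×2 + 3×0 = 12; y[5] = 3×2 = 6

[0, 0, 0, 0, 12, 6]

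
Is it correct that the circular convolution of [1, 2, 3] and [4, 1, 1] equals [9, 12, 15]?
Recompute circular convolution of [1, 2, 3] and [4, 1, 1]: y[0] = 1×4 + 2×1 + 3×1 = 9; y[1] = 1×1 + 2×4 + 3×1 = 12; y[2] = 1×1 + 2×1 + 3×4 = 15 → [9, 12, 15]. Given [9, 12, 15] matches, so answer: Yes

Yes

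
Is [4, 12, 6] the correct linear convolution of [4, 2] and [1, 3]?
Recompute linear convolution of [4, 2] and [1, 3]: y[0] = 4×1 = 4; y[1] = 4×3 + 2×1 = 14; y[2] = 2×3 = 6 → [4, 14, 6]. Compare to given [4, 12, 6]: they differ at index 1: given 12, correct 14, so answer: No

No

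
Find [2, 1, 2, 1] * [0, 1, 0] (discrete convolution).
y[0] = 2×0 = 0; y[1] = 2×1 + 1×0 = 2; y[2] = 2×0 + 1×1 + 2×0 = 1; y[3] = 1×0 + 2×1 + 1×0 = 2; y[4] = 2×0 + 1×1 = 1; y[5] = 1×0 = 0

[0, 2, 1, 2, 1, 0]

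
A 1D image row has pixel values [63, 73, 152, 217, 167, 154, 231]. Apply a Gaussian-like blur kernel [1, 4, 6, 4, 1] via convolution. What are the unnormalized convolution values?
Convolve image row [63, 73, 152, 217, 167, 154, 231] with kernel [1, 4, 6, 4, 1]: y[0] = 63×1 = 63; y[1] = 63×4 + 73×1 = 325; y[2] = 63×6 + 73×4 + 152×1 = 822; y[3] = 63×4 + 73×6 + 152×4 + 217×1 = 1515; y[4] = 63×1 + 73×4 + 152×6 + 217×4 + 167×1 = 2302; y[5] = 73×1 + 152×4 + 217×6 + 167×4 + 154×1 = 2805; y[6] = 152×1 + 217×4 + 167×6 + 154×4 + 231×1 = 2869; y[7] = 217×1 + 167×4 + 154×6 + 231×4 = 2733; y[8] = 167×1 + 154×4 + 231×6 = 2169; y[9] = 154×1 + 231×4 = 1078; y[10] = 231×1 = 231 → [63, 325, 822, 1515, 2302, 2805, 2869, 2733, 2169, 1078, 231]. Normalization factor = sum(kernel) = 16.

[63, 325, 822, 1515, 2302, 2805, 2869, 2733, 2169, 1078, 231]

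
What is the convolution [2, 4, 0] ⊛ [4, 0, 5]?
y[0] = 2×4 = 8; y[1] = 2×0 + 4×4 = 16; y[2] = 2×5 + 4×0 + 0×4 = 10; y[3] = 4×5 + 0×0 = 20; y[4] = 0×5 = 0

[8, 16, 10, 20, 0]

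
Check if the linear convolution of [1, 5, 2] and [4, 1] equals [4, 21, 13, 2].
Recompute linear convolution of [1, 5, 2] and [4, 1]: y[0] = 1×4 = 4; y[1] = 1×1 + 5×4 = 21; y[2] = 5×1 + 2×4 = 13; y[3] = 2×1 = 2 → [4, 21, 13, 2]. Given [4, 21, 13, 2] matches, so answer: Yes

Yes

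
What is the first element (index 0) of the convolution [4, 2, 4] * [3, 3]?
Use y[k] = Σ_i a[i]·b[k-i] at k=0. y[0] = 4×3 = 12

12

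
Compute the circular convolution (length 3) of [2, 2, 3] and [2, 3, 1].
Use y[k] = Σ_j u[j]·v[(k-j) mod 3]. y[0] = 2×2 + 2×1 + 3×3 = 15; y[1] = 2×3 + 2×2 + 3×1 = 13; y[2] = 2×1 + 2×3 + 3×2 = 14. Result: [15, 13, 14]

[15, 13, 14]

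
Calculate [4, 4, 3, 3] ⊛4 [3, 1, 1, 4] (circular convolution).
Use y[k] = Σ_j f[j]·g[(k-j) mod 4]. y[0] = 4×3 + 4×4 + 3×1 + 3×1 = 34; y[1] = 4×1 + 4×3 + 3×4 + 3×1 = 31; y[2] = 4×1 + 4×1 + 3×3 + 3×4 = 29; y[3] = 4×4 + 4×1 + 3×1 + 3×3 = 32. Result: [34, 31, 29, 32]

[34, 31, 29, 32]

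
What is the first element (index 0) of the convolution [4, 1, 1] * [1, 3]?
Use y[k] = Σ_i a[i]·b[k-i] at k=0. y[0] = 4×1 = 4

4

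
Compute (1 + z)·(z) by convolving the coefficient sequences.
Ascending coefficients: a = [1, 1], b = [0, 1]. c[0] = 1×0 = 0; c[1] = 1×1 + 1×0 = 1; c[2] = 1×1 = 1. Result coefficients: [0, 1, 1] → z + z^2

z + z^2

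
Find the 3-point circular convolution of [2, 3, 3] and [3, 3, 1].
Use y[k] = Σ_j a[j]·b[(k-j) mod 3]. y[0] = 2×3 + 3×1 + 3×3 = 18; y[1] = 2×3 + 3×3 + 3×1 = 18; y[2] = 2×1 + 3×3 + 3×3 = 20. Result: [18, 18, 20]

[18, 18, 20]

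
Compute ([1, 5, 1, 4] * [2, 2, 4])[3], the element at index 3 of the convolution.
Use y[k] = Σ_i a[i]·b[k-i] at k=3. y[3] = 5×4 + 1×2 + 4×2 = 30

30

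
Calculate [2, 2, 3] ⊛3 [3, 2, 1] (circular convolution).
Use y[k] = Σ_j u[j]·v[(k-j) mod 3]. y[0] = 2×3 + 2×1 + 3×2 = 14; y[1] = 2×2 + 2×3 + 3×1 = 13; y[2] = 2×1 + 2×2 + 3×3 = 15. Result: [14, 13, 15]

[14, 13, 15]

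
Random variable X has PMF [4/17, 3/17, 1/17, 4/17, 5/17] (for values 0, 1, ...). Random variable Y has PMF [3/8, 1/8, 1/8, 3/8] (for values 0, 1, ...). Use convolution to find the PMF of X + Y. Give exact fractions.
P(X+Y=k) = Σ_i P(X=i)·P(Y=k-i) — a convolution of [4/17, 3/17, 1/17, 4/17, 5/17] and [3/8, 1/8, 1/8, 3/8]. P(X+Y=0) = (4/17)×(3/8) = 3/34; P(X+Y=1) = (4/17)×(1/8) + (3/17)×(3/8) = 1/34 + 9/136 = 13/136; P(X+Y=2) = (4/17)×(1/8) + (3/17)×(1/8) + (1/17)×(3/8) = 1/34 + 3/136 + 3/136 = 5/68; P(X+Y=3) = (4/17)×(3/8) + (3/17)×(1/8) + (1/17)×(1/8) + (4/17)×(3/8) = 3/34 + 3/136 + 1/136 + 3/34 = 7/34; P(X+Y=4) = (3/17)×(3/8) + (1/17)×(1/8) + (4/17)×(1/8) + (5/17)×(3/8) = 9/136 + 1/136 + 1/34 + 15/136 = 29/136; P(X+Y=5) = (1/17)×(3/8) + (4/17)×(1/8) + (5/17)×(1/8) = 3/136 + 1/34 + 5/136 = 3/34; P(X+Y=6) = (4/17)×(3/8) + (5/17)×(1/8) = 3/34 + 5/136 = 1/8; P(X+Y=7) = (5/17)×(3/8) = 15/136. PMF: [3/34, 13/136, 5/68, 7/34, 29/136, 3/34, 1/8, 15/136] (sums to 1 ✓)

[3/34, 13/136, 5/68, 7/34, 29/136, 3/34, 1/8, 15/136]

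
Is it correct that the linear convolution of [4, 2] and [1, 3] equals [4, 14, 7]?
Recompute linear convolution of [4, 2] and [1, 3]: y[0] = 4×1 = 4; y[1] = 4×3 + 2×1 = 14; y[2] = 2×3 = 6 → [4, 14, 6]. Compare to given [4, 14, 7]: they differ at index 2: given 7, correct 6, so answer: No

No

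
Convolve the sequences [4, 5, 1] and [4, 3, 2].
y[0] = 4×4 = 16; y[1] = 4×3 + 5×4 = 32; y[2] = 4×2 + 5×3 + 1×4 = 27; y[3] = 5×2 + 1×3 = 13; y[4] = 1×2 = 2

[16, 32, 27, 13, 2]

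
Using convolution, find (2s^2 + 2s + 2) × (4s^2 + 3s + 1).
Ascending coefficients: a = [2, 2, 2], b = [1, 3, 4]. c[0] = 2×1 = 2; c[1] = 2×3 + 2×1 = 8; c[2] = 2×4 + 2×3 + 2×1 = 16; c[3] = 2×4 + 2×3 = 14; c[4] = 2×4 = 8. Result coefficients: [2, 8, 16, 14, 8] → 8s^4 + 14s^3 + 16s^2 + 8s + 2

8s^4 + 14s^3 + 16s^2 + 8s + 2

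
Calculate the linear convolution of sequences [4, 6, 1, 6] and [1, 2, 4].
y[0] = 4×1 = 4; y[1] = 4×2 + 6×1 = 14; y[2] = 4×4 + 6×2 + 1×1 = 29; y[3] = 6×4 + 1×2 + 6×1 = 32; y[4] = 1×4 + 6×2 = 16; y[5] = 6×4 = 24

[4, 14, 29, 32, 16, 24]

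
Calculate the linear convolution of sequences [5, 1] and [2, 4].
y[0] = 5×2 = 10; y[1] = 5×4 + 1×2 = 22; y[2] = 1×4 = 4

[10, 22, 4]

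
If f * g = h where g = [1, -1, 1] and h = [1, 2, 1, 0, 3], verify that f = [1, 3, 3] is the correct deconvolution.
Forward-compute [1, 3, 3] * [1, -1, 1]: h[0] = 1×1 = 1; h[1] = 1×-1 + 3×1 = 2; h[2] = 1×1 + 3×-1 + 3×1 = 1; h[3] = 3×1 + 3×-1 = 0; h[4] = 3×1 = 3 → [1, 2, 1, 0, 3]. Matches given h = [1, 2, 1, 0, 3], so verified.

Verified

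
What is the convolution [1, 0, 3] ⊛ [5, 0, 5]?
y[0] = 1×5 = 5; y[1] = 1×0 + 0×5 = 0; y[2] = 1×5 + 0×0 + 3×5 = 20; y[3] = 0×5 + 3×0 = 0; y[4] = 3×5 = 15

[5, 0, 20, 0, 15]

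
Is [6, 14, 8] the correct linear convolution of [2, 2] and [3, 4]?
Recompute linear convolution of [2, 2] and [3, 4]: y[0] = 2×3 = 6; y[1] = 2×4 + 2×3 = 14; y[2] = 2×4 = 8 → [6, 14, 8]. Given [6, 14, 8] matches, so answer: Yes

Yes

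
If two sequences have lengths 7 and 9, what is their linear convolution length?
Linear/full convolution length: m + n - 1 = 7 + 9 - 1 = 15

15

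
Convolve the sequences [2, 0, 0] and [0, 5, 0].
y[0] = 2×0 = 0; y[1] = 2×5 + 0×0 = 10; y[2] = 2×0 + 0×5 + 0×0 = 0; y[3] = 0×0 + 0×5 = 0; y[4] = 0×0 = 0

[0, 10, 0, 0, 0]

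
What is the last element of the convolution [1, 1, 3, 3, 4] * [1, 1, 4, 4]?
Use y[k] = Σ_i a[i]·b[k-i] at k=7. y[7] = 4×4 = 16

16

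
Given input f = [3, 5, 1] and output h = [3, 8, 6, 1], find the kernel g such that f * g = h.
Output length 4 = len(f) + len(g) - 1 ⇒ len(g) = 2. Solve g forward using g[k] = (h[k] - Σ_{i≥1} f[i]·g[k-i]) / f[0]: g[0] = h[0] / f[0] = 3 / 3 = 1; g[1] = (h[1] - 5×1) / f[0] = (8 - 5×1) / 3 = 1. So g = [1, 1]. Forward-check [3, 5, 1] * [1, 1]: h[0] = 3×1 = 3; h[1] = 3×1 + 5×1 = 8; h[2] = 5×1 + 1×1 = 6; h[3] = 1×1 = 1 → [3, 8, 6, 1] ✓

[1, 1]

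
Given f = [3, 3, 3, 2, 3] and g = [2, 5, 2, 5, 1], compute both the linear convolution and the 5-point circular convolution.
Linear: y_lin[0] = 3×2 = 6; y_lin[1] = 3×5 + 3×2 = 21; y_lin[2] = 3×2 + 3×5 + 3×2 = 27; y_lin[3] = 3×5 + 3×2 + 3×5 + 2×2 = 40; y_lin[4] = 3×1 + 3×5 + 3×2 + 2×5 + 3×2 = 40; y_lin[5] = 3×1 + 3×5 + 2×2 + 3×5 = 37; y_lin[6] = 3×1 + 2×5 + 3×2 = 19; y_lin[7] = 2×1 + 3×5 = 17; y_lin[8] = 3×1 = 3 → [6, 21, 27, 40, 40, 37, 19, 17, 3]. Circular (length 5): y[0] = 3×2 + 3×1 + 3×5 + 2×2 + 3×5 = 43; y[1] = 3×5 + 3×2 + 3×1 + 2×5 + 3×2 = 40; y[2] = 3×2 + 3×5 + 3×2 + 2×1 + 3×5 = 44; y[3] = 3×5 + 3×2 + 3×5 + 2×2 + 3×1 = 43; y[4] = 3×1 + 3×5 + 3×2 + 2×5 + 3×2 = 40 → [43, 40, 44, 43, 40]

Linear: [6, 21, 27, 40, 40, 37, 19, 17, 3], Circular: [43, 40, 44, 43, 40]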